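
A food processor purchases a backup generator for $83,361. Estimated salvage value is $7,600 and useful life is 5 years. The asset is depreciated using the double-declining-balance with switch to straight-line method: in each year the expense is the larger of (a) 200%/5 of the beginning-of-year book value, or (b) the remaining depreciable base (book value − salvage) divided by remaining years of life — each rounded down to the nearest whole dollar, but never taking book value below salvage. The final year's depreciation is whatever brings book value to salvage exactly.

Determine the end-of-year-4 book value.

$10,805

Depreciable base = $83,361 − $7,600 = $75,761.
Year 1: DB = ⌊$83,361 × 200%/5⌋ = $33,344; SL = ⌊$75,761/5⌋ = $15,152 → take DB $33,344. Book value $50,017.
Year 2: DB = ⌊$50,017 × 200%/5⌋ = $20,006; SL = ⌊$42,417/4⌋ = $10,604 → take DB $20,006. Book value $30,011.
Year 3: DB = ⌊$30,011 × 200%/5⌋ = $12,004; SL = ⌊$22,411/3⌋ = $7,470 → take DB $12,004. Book value $18,007.
Year 4: DB = ⌊$18,007 × 200%/5⌋ = $7,202; SL = ⌊$10,407/2⌋ = $5,203 → take DB $7,202. Book value $10,805.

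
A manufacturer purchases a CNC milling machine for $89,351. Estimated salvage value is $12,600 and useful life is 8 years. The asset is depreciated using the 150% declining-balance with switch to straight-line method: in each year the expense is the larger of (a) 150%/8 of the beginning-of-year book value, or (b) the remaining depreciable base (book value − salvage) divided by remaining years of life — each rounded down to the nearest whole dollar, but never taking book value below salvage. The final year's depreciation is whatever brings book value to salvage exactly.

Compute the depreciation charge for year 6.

$6,346

Depreciable base = $89,351 − $12,600 = $76,751.
Year 1: DB = ⌊$89,351 × 150%/8⌋ = $16,753; SL = ⌊$76,751/8⌋ = $9,593 → take DB $16,753. Book value $72,598.
Year 2: DB = ⌊$72,598 × 150%/8⌋ = $13,612; SL = ⌊$59,998/7⌋ = $8,571 → take DB $13,612. Book value $58,986.
Year 3: DB = ⌊$58,986 × 150%/8⌋ = $11,059; SL = ⌊$46,386/6⌋ = $7,731 → take DB $11,059. Book value $47,927.
Year 4: DB = ⌊$47,927 × 150%/8⌋ = $8,986; SL = ⌊$35,327/5⌋ = $7,065 → take DB $8,986. Book value $38,941.
Year 5: DB = ⌊$38,941 × 150%/8⌋ = $7,301; SL = ⌊$26,341/4⌋ = $6,585 → take DB $7,301. Book value $31,640.
Year 6: DB = ⌊$31,640 × 150%/8⌋ = $5,932; SL = ⌊$19,040/3⌋ = $6,346 → take SL $6,346. Book value $25,294.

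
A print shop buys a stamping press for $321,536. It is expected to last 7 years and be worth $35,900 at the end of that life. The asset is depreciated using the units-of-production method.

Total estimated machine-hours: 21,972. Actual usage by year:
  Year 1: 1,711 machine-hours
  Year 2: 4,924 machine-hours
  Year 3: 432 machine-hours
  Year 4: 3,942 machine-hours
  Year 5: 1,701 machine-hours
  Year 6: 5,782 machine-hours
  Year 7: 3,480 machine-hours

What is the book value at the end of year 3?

Depreciable base = $321,536 − $35,900 = $285,636.
Rate = $285,636 / 21,972 machine-hours = $13 per machine-hour.
Year 1: 1,711 × $13 = $22,243. Book value $299,293.
Year 2: 4,924 × $13 = $64,012. Book value $235,281.
Year 3: 432 × $13 = $5,616. Book value $229,665.

$229,665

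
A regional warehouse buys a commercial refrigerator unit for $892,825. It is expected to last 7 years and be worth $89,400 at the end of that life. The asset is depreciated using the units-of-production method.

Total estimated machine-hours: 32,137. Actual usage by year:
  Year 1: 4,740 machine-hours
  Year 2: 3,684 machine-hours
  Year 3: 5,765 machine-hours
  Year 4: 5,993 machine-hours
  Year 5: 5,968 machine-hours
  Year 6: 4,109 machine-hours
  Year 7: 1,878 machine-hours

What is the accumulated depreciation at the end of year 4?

$504,550

Depreciable base = $892,825 − $89,400 = $803,425.
Rate = $803,425 / 32,137 machine-hours = $25 per machine-hour.
Year 1: 4,740 × $25 = $118,500. Book value $774,325.
Year 2: 3,684 × $25 = $92,100. Book value $682,225.
Year 3: 5,765 × $25 = $144,125. Book value $538,100.
Year 4: 5,993 × $25 = $149,825. Book value $388,275.
Accumulated through year 4 = $892,825 − $388,275 = $504,550.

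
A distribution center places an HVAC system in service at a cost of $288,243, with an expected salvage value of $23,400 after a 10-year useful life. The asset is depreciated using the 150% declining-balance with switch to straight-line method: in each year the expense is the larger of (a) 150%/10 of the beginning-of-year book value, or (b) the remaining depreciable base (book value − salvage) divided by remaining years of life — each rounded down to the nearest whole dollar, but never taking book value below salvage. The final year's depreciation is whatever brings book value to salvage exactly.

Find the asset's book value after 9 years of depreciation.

Depreciable base = $288,243 − $23,400 = $264,843.
Year 1: DB = ⌊$288,243 × 150%/10⌋ = $43,236; SL = ⌊$264,843/10⌋ = $26,484 → take DB $43,236. Book value $245,007.
Year 2: DB = ⌊$245,007 × 150%/10⌋ = $36,751; SL = ⌊$221,607/9⌋ = $24,623 → take DB $36,751. Book value $208,256.
Year 3: DB = ⌊$208,256 × 150%/10⌋ = $31,238; SL = ⌊$184,856/8⌋ = $23,107 → take DB $31,238. Book value $177,018.
Year 4: DB = ⌊$177,018 × 150%/10⌋ = $26,552; SL = ⌊$153,618/7⌋ = $21,945 → take DB $26,552. Book value $150,466.
Year 5: DB = ⌊$150,466 × 150%/10⌋ = $22,569; SL = ⌊$127,066/6⌋ = $21,177 → take DB $22,569. Book value $127,897.
Year 6: DB = ⌊$127,897 × 150%/10⌋ = $19,184; SL = ⌊$104,497/5⌋ = $20,899 → take SL $20,899. Book value $106,998.
Year 7: DB = ⌊$106,998 × 150%/10⌋ = $16,049; SL = ⌊$83,598/4⌋ = $20,899 → take SL $20,899. Book value $86,099.
Year 8: DB = ⌊$86,099 × 150%/10⌋ = $12,914; SL = ⌊$62,699/3⌋ = $20,899 → take SL $20,899. Book value $65,200.
Year 9: DB = ⌊$65,200 × 150%/10⌋ = $9,780; SL = ⌊$41,800/2⌋ = $20,900 → take SL $20,900. Book value $44,300.

$44,300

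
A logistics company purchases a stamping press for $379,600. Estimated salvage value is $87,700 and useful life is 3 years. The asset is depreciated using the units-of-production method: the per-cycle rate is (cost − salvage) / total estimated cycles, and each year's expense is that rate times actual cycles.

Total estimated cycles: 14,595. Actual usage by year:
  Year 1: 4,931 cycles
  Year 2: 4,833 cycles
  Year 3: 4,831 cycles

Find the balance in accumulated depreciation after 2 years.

$195,280

Depreciable base = $379,600 − $87,700 = $291,900.
Rate = $291,900 / 14,595 cycles = $20 per cycle.
Year 1: 4,931 × $20 = $98,620. Book value $280,980.
Year 2: 4,833 × $20 = $96,660. Book value $184,320.
Accumulated through year 2 = $379,600 − $184,320 = $195,280.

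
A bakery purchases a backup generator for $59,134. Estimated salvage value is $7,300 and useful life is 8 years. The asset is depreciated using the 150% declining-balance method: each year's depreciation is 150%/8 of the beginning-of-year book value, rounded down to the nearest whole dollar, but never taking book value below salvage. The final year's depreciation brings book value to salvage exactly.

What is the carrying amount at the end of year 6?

$17,015

Depreciable base = $59,134 − $7,300 = $51,834.
Year 1: ⌊$59,134 × 150%/8⌋ = $11,087. Book value $48,047.
Year 2: ⌊$48,047 × 150%/8⌋ = $9,008. Book value $39,039.
Year 3: ⌊$39,039 × 150%/8⌋ = $7,319. Book value $31,720.
Year 4: ⌊$31,720 × 150%/8⌋ = $5,947. Book value $25,773.
Year 5: ⌊$25,773 × 150%/8⌋ = $4,832. Book value $20,941.
Year 6: ⌊$20,941 × 150%/8⌋ = $3,926. Book value $17,015.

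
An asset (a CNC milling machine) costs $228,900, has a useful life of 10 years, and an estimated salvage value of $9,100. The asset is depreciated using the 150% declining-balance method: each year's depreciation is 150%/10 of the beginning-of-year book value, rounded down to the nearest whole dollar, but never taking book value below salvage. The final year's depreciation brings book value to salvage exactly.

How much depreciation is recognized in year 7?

Depreciable base = $228,900 − $9,100 = $219,800.
Year 1: ⌊$228,900 × 150%/10⌋ = $34,335. Book value $194,565.
Year 2: ⌊$194,565 × 150%/10⌋ = $29,184. Book value $165,381.
Year 3: ⌊$165,381 × 150%/10⌋ = $24,807. Book value $140,574.
Year 4: ⌊$140,574 × 150%/10⌋ = $21,086. Book value $119,488.
Year 5: ⌊$119,488 × 150%/10⌋ = $17,923. Book value $101,565.
Year 6: ⌊$101,565 × 150%/10⌋ = $15,234. Book value $86,331.
Year 7: ⌊$86,331 × 150%/10⌋ = $12,949. Book value $73,382.

$12,949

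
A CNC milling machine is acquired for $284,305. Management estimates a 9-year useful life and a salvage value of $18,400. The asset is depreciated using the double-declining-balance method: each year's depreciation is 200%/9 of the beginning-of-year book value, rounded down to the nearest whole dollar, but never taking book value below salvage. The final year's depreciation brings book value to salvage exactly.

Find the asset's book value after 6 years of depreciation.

$62,941

Depreciable base = $284,305 − $18,400 = $265,905.
Year 1: ⌊$284,305 × 200%/9⌋ = $63,178. Book value $221,127.
Year 2: ⌊$221,127 × 200%/9⌋ = $49,139. Book value $171,988.
Year 3: ⌊$171,988 × 200%/9⌋ = $38,219. Book value $133,769.
Year 4: ⌊$133,769 × 200%/9⌋ = $29,726. Book value $104,043.
Year 5: ⌊$104,043 × 200%/9⌋ = $23,120. Book value $80,923.
Year 6: ⌊$80,923 × 200%/9⌋ = $17,982. Book value $62,941.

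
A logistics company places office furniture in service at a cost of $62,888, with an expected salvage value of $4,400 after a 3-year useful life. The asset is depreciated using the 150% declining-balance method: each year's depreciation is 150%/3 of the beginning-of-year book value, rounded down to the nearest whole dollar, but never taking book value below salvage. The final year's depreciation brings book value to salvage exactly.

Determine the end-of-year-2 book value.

Depreciable base = $62,888 − $4,400 = $58,488.
Year 1: ⌊$62,888 × 150%/3⌋ = $31,444. Book value $31,444.
Year 2: ⌊$31,444 × 150%/3⌋ = $15,722. Book value $15,722.

$15,722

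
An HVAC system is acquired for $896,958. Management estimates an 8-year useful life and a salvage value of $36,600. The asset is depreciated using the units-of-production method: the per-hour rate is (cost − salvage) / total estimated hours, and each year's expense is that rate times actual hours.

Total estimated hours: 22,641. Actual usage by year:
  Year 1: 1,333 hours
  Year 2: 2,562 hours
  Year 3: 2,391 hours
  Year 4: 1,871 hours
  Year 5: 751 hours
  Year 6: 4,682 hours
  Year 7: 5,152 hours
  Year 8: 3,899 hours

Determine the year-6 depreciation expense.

Depreciable base = $896,958 − $36,600 = $860,358.
Rate = $860,358 / 22,641 hours = $38 per hour.
Year 1: 1,333 × $38 = $50,654. Book value $846,304.
Year 2: 2,562 × $38 = $97,356. Book value $748,948.
Year 3: 2,391 × $38 = $90,858. Book value $658,090.
Year 4: 1,871 × $38 = $71,098. Book value $586,992.
Year 5: 751 × $38 = $28,538. Book value $558,454.
Year 6: 4,682 × $38 = $177,916. Book value $380,538.

$177,916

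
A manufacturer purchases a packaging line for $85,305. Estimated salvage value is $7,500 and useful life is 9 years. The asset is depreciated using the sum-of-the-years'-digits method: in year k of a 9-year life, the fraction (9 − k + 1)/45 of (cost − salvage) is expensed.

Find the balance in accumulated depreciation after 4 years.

Depreciable base = $85,305 − $7,500 = $77,805.
Sum of the years' digits = 9+8+7+6+5+4+3+2+1 = 45.
Year 1: $77,805 × 9/45 = $15,561. Book value $69,744.
Year 2: $77,805 × 8/45 = $13,832. Book value $55,912.
Year 3: $77,805 × 7/45 = $12,103. Book value $43,809.
Year 4: $77,805 × 6/45 = $10,374. Book value $33,435.
Accumulated through year 4 = $85,305 − $33,435 = $51,870.

$51,870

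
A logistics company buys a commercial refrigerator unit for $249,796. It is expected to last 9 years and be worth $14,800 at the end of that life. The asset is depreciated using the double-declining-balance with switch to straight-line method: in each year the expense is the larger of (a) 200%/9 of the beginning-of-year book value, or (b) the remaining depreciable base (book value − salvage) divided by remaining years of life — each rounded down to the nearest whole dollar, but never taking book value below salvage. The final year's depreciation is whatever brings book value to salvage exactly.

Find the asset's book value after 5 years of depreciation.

$71,100

Depreciable base = $249,796 − $14,800 = $234,996.
Year 1: DB = ⌊$249,796 × 200%/9⌋ = $55,510; SL = ⌊$234,996/9⌋ = $26,110 → take DB $55,510. Book value $194,286.
Year 2: DB = ⌊$194,286 × 200%/9⌋ = $43,174; SL = ⌊$179,486/8⌋ = $22,435 → take DB $43,174. Book value $151,112.
Year 3: DB = ⌊$151,112 × 200%/9⌋ = $33,580; SL = ⌊$136,312/7⌋ = $19,473 → take DB $33,580. Book value $117,532.
Year 4: DB = ⌊$117,532 × 200%/9⌋ = $26,118; SL = ⌊$102,732/6⌋ = $17,122 → take DB $26,118. Book value $91,414.
Year 5: DB = ⌊$91,414 × 200%/9⌋ = $20,314; SL = ⌊$76,614/5⌋ = $15,322 → take DB $20,314. Book value $71,100.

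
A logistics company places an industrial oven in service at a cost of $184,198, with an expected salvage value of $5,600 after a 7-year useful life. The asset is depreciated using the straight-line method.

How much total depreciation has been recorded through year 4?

Depreciable base = $184,198 − $5,600 = $178,598.
Annual expense = $178,598 / 7 = $25,514.
End of year 1: book value $158,684.
End of year 2: book value $133,170.
End of year 3: book value $107,656.
End of year 4: book value $82,142.
Accumulated through year 4 = $184,198 − $82,142 = $102,056.

$102,056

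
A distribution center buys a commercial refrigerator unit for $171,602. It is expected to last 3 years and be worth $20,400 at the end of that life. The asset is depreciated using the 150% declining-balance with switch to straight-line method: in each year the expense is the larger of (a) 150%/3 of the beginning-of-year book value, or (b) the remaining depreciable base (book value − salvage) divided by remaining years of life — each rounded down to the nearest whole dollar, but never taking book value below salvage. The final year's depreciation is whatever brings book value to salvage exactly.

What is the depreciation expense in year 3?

Depreciable base = $171,602 − $20,400 = $151,202.
Year 1: DB = ⌊$171,602 × 150%/3⌋ = $85,801; SL = ⌊$151,202/3⌋ = $50,400 → take DB $85,801. Book value $85,801.
Year 2: DB = ⌊$85,801 × 150%/3⌋ = $42,900; SL = ⌊$65,401/2⌋ = $32,700 → take DB $42,900. Book value $42,901.
Year 3 (final): $42,901 − $20,400 = $22,501. Book value $20,400.

$22,501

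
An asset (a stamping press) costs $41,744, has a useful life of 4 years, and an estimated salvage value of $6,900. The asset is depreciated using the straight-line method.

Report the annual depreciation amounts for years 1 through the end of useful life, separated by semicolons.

$8,711; $8,711; $8,711; $8,711

Depreciable base = $41,744 − $6,900 = $34,844.
Annual expense = $34,844 / 4 = $8,711.
End of year 1: book value $33,033.
End of year 2: book value $24,322.
End of year 3: book value $15,611.
End of year 4: book value $6,900.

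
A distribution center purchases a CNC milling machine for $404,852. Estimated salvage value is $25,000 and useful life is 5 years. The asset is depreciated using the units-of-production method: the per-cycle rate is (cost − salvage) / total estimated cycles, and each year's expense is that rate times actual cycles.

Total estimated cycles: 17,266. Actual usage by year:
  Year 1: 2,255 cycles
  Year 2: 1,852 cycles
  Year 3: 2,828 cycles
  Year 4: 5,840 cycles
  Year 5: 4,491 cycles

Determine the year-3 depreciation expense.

Depreciable base = $404,852 − $25,000 = $379,852.
Rate = $379,852 / 17,266 cycles = $22 per cycle.
Year 1: 2,255 × $22 = $49,610. Book value $355,242.
Year 2: 1,852 × $22 = $40,744. Book value $314,498.
Year 3: 2,828 × $22 = $62,216. Book value $252,282.

$62,216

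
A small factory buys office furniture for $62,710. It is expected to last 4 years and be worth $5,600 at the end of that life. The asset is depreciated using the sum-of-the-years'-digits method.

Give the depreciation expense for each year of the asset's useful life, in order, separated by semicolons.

$22,844; $17,133; $11,422; $5,711

Depreciable base = $62,710 − $5,600 = $57,110.
Sum of the years' digits = 4+3+2+1 = 10.
Year 1: $57,110 × 4/10 = $22,844. Book value $39,866.
Year 2: $57,110 × 3/10 = $17,133. Book value $22,733.
Year 3: $57,110 × 2/10 = $11,422. Book value $11,311.
Year 4: $57,110 × 1/10 = $5,711. Book value $5,600.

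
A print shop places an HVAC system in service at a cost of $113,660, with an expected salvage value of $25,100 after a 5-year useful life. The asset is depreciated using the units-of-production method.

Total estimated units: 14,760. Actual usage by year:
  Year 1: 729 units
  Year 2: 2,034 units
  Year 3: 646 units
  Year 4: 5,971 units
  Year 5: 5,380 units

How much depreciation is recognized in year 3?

Depreciable base = $113,660 − $25,100 = $88,560.
Rate = $88,560 / 14,760 units = $6 per unit.
Year 1: 729 × $6 = $4,374. Book value $109,286.
Year 2: 2,034 × $6 = $12,204. Book value $97,082.
Year 3: 646 × $6 = $3,876. Book value $93,206.

$3,876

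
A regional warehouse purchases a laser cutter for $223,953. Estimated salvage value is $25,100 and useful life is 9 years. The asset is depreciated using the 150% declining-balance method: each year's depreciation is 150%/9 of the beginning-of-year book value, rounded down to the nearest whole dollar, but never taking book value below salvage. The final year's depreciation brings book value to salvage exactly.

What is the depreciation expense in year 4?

Depreciable base = $223,953 − $25,100 = $198,853.
Year 1: ⌊$223,953 × 150%/9⌋ = $37,325. Book value $186,628.
Year 2: ⌊$186,628 × 150%/9⌋ = $31,104. Book value $155,524.
Year 3: ⌊$155,524 × 150%/9⌋ = $25,920. Book value $129,604.
Year 4: ⌊$129,604 × 150%/9⌋ = $21,600. Book value $108,004.

$21,600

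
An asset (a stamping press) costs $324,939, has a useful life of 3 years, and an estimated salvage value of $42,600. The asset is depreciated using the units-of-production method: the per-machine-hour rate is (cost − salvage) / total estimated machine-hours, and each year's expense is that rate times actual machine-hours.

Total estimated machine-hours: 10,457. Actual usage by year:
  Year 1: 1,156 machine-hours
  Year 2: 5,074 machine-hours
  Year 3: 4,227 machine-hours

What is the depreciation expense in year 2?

$136,998

Depreciable base = $324,939 − $42,600 = $282,339.
Rate = $282,339 / 10,457 machine-hours = $27 per machine-hour.
Year 1: 1,156 × $27 = $31,212. Book value $293,727.
Year 2: 5,074 × $27 = $136,998. Book value $156,729.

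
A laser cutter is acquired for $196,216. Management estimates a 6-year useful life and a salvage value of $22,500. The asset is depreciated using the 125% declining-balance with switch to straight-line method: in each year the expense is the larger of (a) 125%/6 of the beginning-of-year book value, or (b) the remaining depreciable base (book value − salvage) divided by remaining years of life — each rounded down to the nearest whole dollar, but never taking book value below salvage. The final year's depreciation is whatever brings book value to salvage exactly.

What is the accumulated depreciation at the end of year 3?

$98,860

Depreciable base = $196,216 − $22,500 = $173,716.
Year 1: DB = ⌊$196,216 × 125%/6⌋ = $40,878; SL = ⌊$173,716/6⌋ = $28,952 → take DB $40,878. Book value $155,338.
Year 2: DB = ⌊$155,338 × 125%/6⌋ = $32,362; SL = ⌊$132,838/5⌋ = $26,567 → take DB $32,362. Book value $122,976.
Year 3: DB = ⌊$122,976 × 125%/6⌋ = $25,620; SL = ⌊$100,476/4⌋ = $25,119 → take DB $25,620. Book value $97,356.
Accumulated through year 3 = $196,216 − $97,356 = $98,860.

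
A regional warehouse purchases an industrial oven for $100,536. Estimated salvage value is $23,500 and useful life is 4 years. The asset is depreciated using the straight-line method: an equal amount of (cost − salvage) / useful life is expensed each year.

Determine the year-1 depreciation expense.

Depreciable base = $100,536 − $23,500 = $77,036.
Annual expense = $77,036 / 4 = $19,259.

$19,259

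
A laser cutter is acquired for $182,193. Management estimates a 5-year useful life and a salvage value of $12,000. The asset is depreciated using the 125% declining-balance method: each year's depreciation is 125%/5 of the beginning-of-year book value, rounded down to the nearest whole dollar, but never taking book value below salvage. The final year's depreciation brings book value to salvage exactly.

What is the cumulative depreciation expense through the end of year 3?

Depreciable base = $182,193 − $12,000 = $170,193.
Year 1: ⌊$182,193 × 125%/5⌋ = $45,548. Book value $136,645.
Year 2: ⌊$136,645 × 125%/5⌋ = $34,161. Book value $102,484.
Year 3: ⌊$102,484 × 125%/5⌋ = $25,621. Book value $76,863.
Accumulated through year 3 = $182,193 − $76,863 = $105,330.

$105,330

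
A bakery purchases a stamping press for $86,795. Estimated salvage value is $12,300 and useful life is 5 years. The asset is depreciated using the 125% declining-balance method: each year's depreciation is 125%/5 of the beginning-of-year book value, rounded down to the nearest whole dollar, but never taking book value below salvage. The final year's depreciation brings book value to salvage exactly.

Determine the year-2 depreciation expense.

Depreciable base = $86,795 − $12,300 = $74,495.
Year 1: ⌊$86,795 × 125%/5⌋ = $21,698. Book value $65,097.
Year 2: ⌊$65,097 × 125%/5⌋ = $16,274. Book value $48,823.

$16,274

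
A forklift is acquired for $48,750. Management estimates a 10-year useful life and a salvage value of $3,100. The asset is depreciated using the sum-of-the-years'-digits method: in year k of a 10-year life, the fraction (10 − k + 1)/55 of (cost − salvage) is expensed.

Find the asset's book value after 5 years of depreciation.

$15,550

Depreciable base = $48,750 − $3,100 = $45,650.
Sum of the years' digits = 10+9+8+7+6+5+4+3+2+1 = 55.
Year 1: $45,650 × 10/55 = $8,300. Book value $40,450.
Year 2: $45,650 × 9/55 = $7,470. Book value $32,980.
Year 3: $45,650 × 8/55 = $6,640. Book value $26,340.
Year 4: $45,650 × 7/55 = $5,810. Book value $20,530.
Year 5: $45,650 × 6/55 = $4,980. Book value $15,550.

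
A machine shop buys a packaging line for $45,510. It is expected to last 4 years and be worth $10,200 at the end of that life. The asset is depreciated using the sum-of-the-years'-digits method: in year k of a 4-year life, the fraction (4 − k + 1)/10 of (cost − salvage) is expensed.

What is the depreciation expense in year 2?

Depreciable base = $45,510 − $10,200 = $35,310.
Sum of the years' digits = 4+3+2+1 = 10.
Year 1: $35,310 × 4/10 = $14,124. Book value $31,386.
Year 2: $35,310 × 3/10 = $10,593. Book value $20,793.

$10,593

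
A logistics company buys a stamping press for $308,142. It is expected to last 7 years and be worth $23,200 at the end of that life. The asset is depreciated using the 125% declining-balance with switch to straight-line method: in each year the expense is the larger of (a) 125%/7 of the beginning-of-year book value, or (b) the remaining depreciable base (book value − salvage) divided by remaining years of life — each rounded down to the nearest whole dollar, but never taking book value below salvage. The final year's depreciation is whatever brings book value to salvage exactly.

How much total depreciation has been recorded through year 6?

$248,044

Depreciable base = $308,142 − $23,200 = $284,942.
Year 1: DB = ⌊$308,142 × 125%/7⌋ = $55,025; SL = ⌊$284,942/7⌋ = $40,706 → take DB $55,025. Book value $253,117.
Year 2: DB = ⌊$253,117 × 125%/7⌋ = $45,199; SL = ⌊$229,917/6⌋ = $38,319 → take DB $45,199. Book value $207,918.
Year 3: DB = ⌊$207,918 × 125%/7⌋ = $37,128; SL = ⌊$184,718/5⌋ = $36,943 → take DB $37,128. Book value $170,790.
Year 4: DB = ⌊$170,790 × 125%/7⌋ = $30,498; SL = ⌊$147,590/4⌋ = $36,897 → take SL $36,897. Book value $133,893.
Year 5: DB = ⌊$133,893 × 125%/7⌋ = $23,909; SL = ⌊$110,693/3⌋ = $36,897 → take SL $36,897. Book value $96,996.
Year 6: DB = ⌊$96,996 × 125%/7⌋ = $17,320; SL = ⌊$73,796/2⌋ = $36,898 → take SL $36,898. Book value $60,098.
Accumulated through year 6 = $308,142 − $60,098 = $248,044.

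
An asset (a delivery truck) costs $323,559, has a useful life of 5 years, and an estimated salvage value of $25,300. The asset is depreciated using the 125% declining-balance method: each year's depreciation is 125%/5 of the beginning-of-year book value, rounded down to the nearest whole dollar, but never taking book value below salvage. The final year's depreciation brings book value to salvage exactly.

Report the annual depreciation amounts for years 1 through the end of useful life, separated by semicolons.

$80,889; $60,667; $45,500; $34,125; $77,078

Depreciable base = $323,559 − $25,300 = $298,259.
Year 1: ⌊$323,559 × 125%/5⌋ = $80,889. Book value $242,670.
Year 2: ⌊$242,670 × 125%/5⌋ = $60,667. Book value $182,003.
Year 3: ⌊$182,003 × 125%/5⌋ = $45,500. Book value $136,503.
Year 4: ⌊$136,503 × 125%/5⌋ = $34,125. Book value $102,378.
Year 5 (final): $102,378 − $25,300 = $77,078. Book value $25,300.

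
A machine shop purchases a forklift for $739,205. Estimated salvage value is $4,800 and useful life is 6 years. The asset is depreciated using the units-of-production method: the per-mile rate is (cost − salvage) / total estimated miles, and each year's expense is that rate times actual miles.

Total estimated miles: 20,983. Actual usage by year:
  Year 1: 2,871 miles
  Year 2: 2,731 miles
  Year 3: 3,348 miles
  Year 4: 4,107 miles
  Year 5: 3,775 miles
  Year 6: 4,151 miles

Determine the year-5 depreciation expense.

$132,125

Depreciable base = $739,205 − $4,800 = $734,405.
Rate = $734,405 / 20,983 miles = $35 per mile.
Year 1: 2,871 × $35 = $100,485. Book value $638,720.
Year 2: 2,731 × $35 = $95,585. Book value $543,135.
Year 3: 3,348 × $35 = $117,180. Book value $425,955.
Year 4: 4,107 × $35 = $143,745. Book value $282,210.
Year 5: 3,775 × $35 = $132,125. Book value $150,085.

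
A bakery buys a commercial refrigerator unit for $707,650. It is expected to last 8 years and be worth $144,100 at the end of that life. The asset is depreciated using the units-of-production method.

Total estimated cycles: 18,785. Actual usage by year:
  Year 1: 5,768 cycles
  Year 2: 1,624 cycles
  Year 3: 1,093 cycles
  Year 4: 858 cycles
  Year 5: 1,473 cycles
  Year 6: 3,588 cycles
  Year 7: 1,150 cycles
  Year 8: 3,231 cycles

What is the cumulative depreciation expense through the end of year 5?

$324,480

Depreciable base = $707,650 − $144,100 = $563,550.
Rate = $563,550 / 18,785 cycles = $30 per cycle.
Year 1: 5,768 × $30 = $173,040. Book value $534,610.
Year 2: 1,624 × $30 = $48,720. Book value $485,890.
Year 3: 1,093 × $30 = $32,790. Book value $453,100.
Year 4: 858 × $30 = $25,740. Book value $427,360.
Year 5: 1,473 × $30 = $44,190. Book value $383,170.
Accumulated through year 5 = $707,650 − $383,170 = $324,480.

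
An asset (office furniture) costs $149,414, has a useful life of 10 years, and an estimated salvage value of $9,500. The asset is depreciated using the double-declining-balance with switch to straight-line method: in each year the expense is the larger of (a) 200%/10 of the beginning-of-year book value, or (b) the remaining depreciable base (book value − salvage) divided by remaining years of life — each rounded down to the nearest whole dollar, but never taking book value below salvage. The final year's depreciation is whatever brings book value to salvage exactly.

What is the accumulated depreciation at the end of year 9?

$132,635

Depreciable base = $149,414 − $9,500 = $139,914.
Year 1: DB = ⌊$149,414 × 200%/10⌋ = $29,882; SL = ⌊$139,914/10⌋ = $13,991 → take DB $29,882. Book value $119,532.
Year 2: DB = ⌊$119,532 × 200%/10⌋ = $23,906; SL = ⌊$110,032/9⌋ = $12,225 → take DB $23,906. Book value $95,626.
Year 3: DB = ⌊$95,626 × 200%/10⌋ = $19,125; SL = ⌊$86,126/8⌋ = $10,765 → take DB $19,125. Book value $76,501.
Year 4: DB = ⌊$76,501 × 200%/10⌋ = $15,300; SL = ⌊$67,001/7⌋ = $9,571 → take DB $15,300. Book value $61,201.
Year 5: DB = ⌊$61,201 × 200%/10⌋ = $12,240; SL = ⌊$51,701/6⌋ = $8,616 → take DB $12,240. Book value $48,961.
Year 6: DB = ⌊$48,961 × 200%/10⌋ = $9,792; SL = ⌊$39,461/5⌋ = $7,892 → take DB $9,792. Book value $39,169.
Year 7: DB = ⌊$39,169 × 200%/10⌋ = $7,833; SL = ⌊$29,669/4⌋ = $7,417 → take DB $7,833. Book value $31,336.
Year 8: DB = ⌊$31,336 × 200%/10⌋ = $6,267; SL = ⌊$21,836/3⌋ = $7,278 → take SL $7,278. Book value $24,058.
Year 9: DB = ⌊$24,058 × 200%/10⌋ = $4,811; SL = ⌊$14,558/2⌋ = $7,279 → take SL $7,279. Book value $16,779.
Accumulated through year 9 = $149,414 − $16,779 = $132,635.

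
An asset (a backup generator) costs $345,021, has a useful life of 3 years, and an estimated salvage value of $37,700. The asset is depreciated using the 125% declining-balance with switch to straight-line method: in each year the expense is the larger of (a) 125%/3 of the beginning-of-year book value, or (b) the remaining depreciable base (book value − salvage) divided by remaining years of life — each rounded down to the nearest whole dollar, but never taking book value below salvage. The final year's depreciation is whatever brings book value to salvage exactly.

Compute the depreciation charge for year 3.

$79,704

Depreciable base = $345,021 − $37,700 = $307,321.
Year 1: DB = ⌊$345,021 × 125%/3⌋ = $143,758; SL = ⌊$307,321/3⌋ = $102,440 → take DB $143,758. Book value $201,263.
Year 2: DB = ⌊$201,263 × 125%/3⌋ = $83,859; SL = ⌊$163,563/2⌋ = $81,781 → take DB $83,859. Book value $117,404.
Year 3 (final): $117,404 − $37,700 = $79,704. Book value $37,700.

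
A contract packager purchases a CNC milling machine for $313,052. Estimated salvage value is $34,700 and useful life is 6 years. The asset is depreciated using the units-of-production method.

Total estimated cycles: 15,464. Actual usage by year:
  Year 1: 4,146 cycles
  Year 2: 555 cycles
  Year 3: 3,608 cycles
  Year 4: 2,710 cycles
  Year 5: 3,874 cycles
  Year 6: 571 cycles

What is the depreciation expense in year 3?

$64,944

Depreciable base = $313,052 − $34,700 = $278,352.
Rate = $278,352 / 15,464 cycles = $18 per cycle.
Year 1: 4,146 × $18 = $74,628. Book value $238,424.
Year 2: 555 × $18 = $9,990. Book value $228,434.
Year 3: 3,608 × $18 = $64,944. Book value $163,490.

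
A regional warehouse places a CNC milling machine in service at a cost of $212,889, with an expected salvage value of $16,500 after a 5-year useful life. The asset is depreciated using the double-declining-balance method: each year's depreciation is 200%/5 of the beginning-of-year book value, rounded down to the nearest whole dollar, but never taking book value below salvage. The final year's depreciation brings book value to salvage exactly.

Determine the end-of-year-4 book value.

Depreciable base = $212,889 − $16,500 = $196,389.
Year 1: ⌊$212,889 × 200%/5⌋ = $85,155. Book value $127,734.
Year 2: ⌊$127,734 × 200%/5⌋ = $51,093. Book value $76,641.
Year 3: ⌊$76,641 × 200%/5⌋ = $30,656. Book value $45,985.
Year 4: ⌊$45,985 × 200%/5⌋ = $18,394. Book value $27,591.

$27,591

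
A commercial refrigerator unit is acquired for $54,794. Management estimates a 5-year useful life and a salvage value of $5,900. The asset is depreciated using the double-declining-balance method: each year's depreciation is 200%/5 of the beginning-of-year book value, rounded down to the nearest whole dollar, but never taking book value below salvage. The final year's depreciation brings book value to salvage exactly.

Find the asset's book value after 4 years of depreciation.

Depreciable base = $54,794 − $5,900 = $48,894.
Year 1: ⌊$54,794 × 200%/5⌋ = $21,917. Book value $32,877.
Year 2: ⌊$32,877 × 200%/5⌋ = $13,150. Book value $19,727.
Year 3: ⌊$19,727 × 200%/5⌋ = $7,890. Book value $11,837.
Year 4: ⌊$11,837 × 200%/5⌋ = $4,734. Book value $7,103.

$7,103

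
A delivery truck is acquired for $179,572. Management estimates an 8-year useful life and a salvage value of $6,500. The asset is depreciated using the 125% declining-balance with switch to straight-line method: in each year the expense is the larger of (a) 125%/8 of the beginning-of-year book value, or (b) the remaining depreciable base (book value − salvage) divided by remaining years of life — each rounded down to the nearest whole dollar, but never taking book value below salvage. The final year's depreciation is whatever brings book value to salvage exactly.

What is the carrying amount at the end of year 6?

Depreciable base = $179,572 − $6,500 = $173,072.
Year 1: DB = ⌊$179,572 × 125%/8⌋ = $28,058; SL = ⌊$173,072/8⌋ = $21,634 → take DB $28,058. Book value $151,514.
Year 2: DB = ⌊$151,514 × 125%/8⌋ = $23,674; SL = ⌊$145,014/7⌋ = $20,716 → take DB $23,674. Book value $127,840.
Year 3: DB = ⌊$127,840 × 125%/8⌋ = $19,975; SL = ⌊$121,340/6⌋ = $20,223 → take SL $20,223. Book value $107,617.
Year 4: DB = ⌊$107,617 × 125%/8⌋ = $16,815; SL = ⌊$101,117/5⌋ = $20,223 → take SL $20,223. Book value $87,394.
Year 5: DB = ⌊$87,394 × 125%/8⌋ = $13,655; SL = ⌊$80,894/4⌋ = $20,223 → take SL $20,223. Book value $67,171.
Year 6: DB = ⌊$67,171 × 125%/8⌋ = $10,495; SL = ⌊$60,671/3⌋ = $20,223 → take SL $20,223. Book value $46,948.

$46,948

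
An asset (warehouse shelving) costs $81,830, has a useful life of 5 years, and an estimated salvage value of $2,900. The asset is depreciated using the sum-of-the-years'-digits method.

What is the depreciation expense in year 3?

Depreciable base = $81,830 − $2,900 = $78,930.
Sum of the years' digits = 5+4+3+2+1 = 15.
Year 1: $78,930 × 5/15 = $26,310. Book value $55,520.
Year 2: $78,930 × 4/15 = $21,048. Book value $34,472.
Year 3: $78,930 × 3/15 = $15,786. Book value $18,686.

$15,786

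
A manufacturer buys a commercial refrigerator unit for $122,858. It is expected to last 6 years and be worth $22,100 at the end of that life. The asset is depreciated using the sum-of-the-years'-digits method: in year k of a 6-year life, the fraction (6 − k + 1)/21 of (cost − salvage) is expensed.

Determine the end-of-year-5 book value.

Depreciable base = $122,858 − $22,100 = $100,758.
Sum of the years' digits = 6+5+4+3+2+1 = 21.
Year 1: $100,758 × 6/21 = $28,788. Book value $94,070.
Year 2: $100,758 × 5/21 = $23,990. Book value $70,080.
Year 3: $100,758 × 4/21 = $19,192. Book value $50,888.
Year 4: $100,758 × 3/21 = $14,394. Book value $36,494.
Year 5: $100,758 × 2/21 = $9,596. Book value $26,898.

$26,898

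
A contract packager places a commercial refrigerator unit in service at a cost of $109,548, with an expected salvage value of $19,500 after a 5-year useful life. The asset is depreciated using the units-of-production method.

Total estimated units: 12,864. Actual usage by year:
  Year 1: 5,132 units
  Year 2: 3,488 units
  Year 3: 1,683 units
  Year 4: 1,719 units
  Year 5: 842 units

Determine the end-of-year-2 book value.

Depreciable base = $109,548 − $19,500 = $90,048.
Rate = $90,048 / 12,864 units = $7 per unit.
Year 1: 5,132 × $7 = $35,924. Book value $73,624.
Year 2: 3,488 × $7 = $24,416. Book value $49,208.

$49,208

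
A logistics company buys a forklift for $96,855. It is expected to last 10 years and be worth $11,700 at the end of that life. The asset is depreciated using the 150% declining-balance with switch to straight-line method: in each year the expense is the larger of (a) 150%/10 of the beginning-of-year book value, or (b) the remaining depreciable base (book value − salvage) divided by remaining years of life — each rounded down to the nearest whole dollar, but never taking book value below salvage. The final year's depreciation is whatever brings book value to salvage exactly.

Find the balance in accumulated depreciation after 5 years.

Depreciable base = $96,855 − $11,700 = $85,155.
Year 1: DB = ⌊$96,855 × 150%/10⌋ = $14,528; SL = ⌊$85,155/10⌋ = $8,515 → take DB $14,528. Book value $82,327.
Year 2: DB = ⌊$82,327 × 150%/10⌋ = $12,349; SL = ⌊$70,627/9⌋ = $7,847 → take DB $12,349. Book value $69,978.
Year 3: DB = ⌊$69,978 × 150%/10⌋ = $10,496; SL = ⌊$58,278/8⌋ = $7,284 → take DB $10,496. Book value $59,482.
Year 4: DB = ⌊$59,482 × 150%/10⌋ = $8,922; SL = ⌊$47,782/7⌋ = $6,826 → take DB $8,922. Book value $50,560.
Year 5: DB = ⌊$50,560 × 150%/10⌋ = $7,584; SL = ⌊$38,860/6⌋ = $6,476 → take DB $7,584. Book value $42,976.
Accumulated through year 5 = $96,855 − $42,976 = $53,879.

$53,879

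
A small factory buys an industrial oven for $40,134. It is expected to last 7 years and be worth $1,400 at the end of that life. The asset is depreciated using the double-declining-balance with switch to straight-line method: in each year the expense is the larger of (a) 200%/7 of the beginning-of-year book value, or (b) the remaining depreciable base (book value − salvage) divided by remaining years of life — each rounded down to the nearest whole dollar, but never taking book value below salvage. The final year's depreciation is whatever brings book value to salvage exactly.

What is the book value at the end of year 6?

$4,417

Depreciable base = $40,134 − $1,400 = $38,734.
Year 1: DB = ⌊$40,134 × 200%/7⌋ = $11,466; SL = ⌊$38,734/7⌋ = $5,533 → take DB $11,466. Book value $28,668.
Year 2: DB = ⌊$28,668 × 200%/7⌋ = $8,190; SL = ⌊$27,268/6⌋ = $4,544 → take DB $8,190. Book value $20,478.
Year 3: DB = ⌊$20,478 × 200%/7⌋ = $5,850; SL = ⌊$19,078/5⌋ = $3,815 → take DB $5,850. Book value $14,628.
Year 4: DB = ⌊$14,628 × 200%/7⌋ = $4,179; SL = ⌊$13,228/4⌋ = $3,307 → take DB $4,179. Book value $10,449.
Year 5: DB = ⌊$10,449 × 200%/7⌋ = $2,985; SL = ⌊$9,049/3⌋ = $3,016 → take SL $3,016. Book value $7,433.
Year 6: DB = ⌊$7,433 × 200%/7⌋ = $2,123; SL = ⌊$6,033/2⌋ = $3,016 → take SL $3,016. Book value $4,417.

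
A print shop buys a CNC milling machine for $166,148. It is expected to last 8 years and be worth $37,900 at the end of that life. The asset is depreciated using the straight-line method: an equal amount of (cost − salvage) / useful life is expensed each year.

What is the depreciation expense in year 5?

Depreciable base = $166,148 − $37,900 = $128,248.
Annual expense = $128,248 / 8 = $16,031.

$16,031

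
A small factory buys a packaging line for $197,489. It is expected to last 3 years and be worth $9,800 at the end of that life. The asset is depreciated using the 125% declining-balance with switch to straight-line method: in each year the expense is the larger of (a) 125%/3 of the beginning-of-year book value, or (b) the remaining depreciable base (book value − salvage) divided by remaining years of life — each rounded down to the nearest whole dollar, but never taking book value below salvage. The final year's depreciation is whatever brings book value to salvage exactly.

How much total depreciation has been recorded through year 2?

$134,988

Depreciable base = $197,489 − $9,800 = $187,689.
Year 1: DB = ⌊$197,489 × 125%/3⌋ = $82,287; SL = ⌊$187,689/3⌋ = $62,563 → take DB $82,287. Book value $115,202.
Year 2: DB = ⌊$115,202 × 125%/3⌋ = $48,000; SL = ⌊$105,402/2⌋ = $52,701 → take SL $52,701. Book value $62,501.
Accumulated through year 2 = $197,489 − $62,501 = $134,988.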